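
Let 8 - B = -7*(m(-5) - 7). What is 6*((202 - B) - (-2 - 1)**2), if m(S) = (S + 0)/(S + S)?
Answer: 1383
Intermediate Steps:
m(S) = 1/2 (m(S) = S/((2*S)) = S*(1/(2*S)) = 1/2)
B = -75/2 (B = 8 - (-7)*(1/2 - 7) = 8 - (-7)*(-13)/2 = 8 - 1*91/2 = 8 - 91/2 = -75/2 ≈ -37.500)
6*((202 - B) - (-2 - 1)**2) = 6*((202 - 1*(-75/2)) - (-2 - 1)**2) = 6*((202 + 75/2) - 1*(-3)**2) = 6*(479/2 - 1*9) = 6*(479/2 - 9) = 6*(461/2) = 1383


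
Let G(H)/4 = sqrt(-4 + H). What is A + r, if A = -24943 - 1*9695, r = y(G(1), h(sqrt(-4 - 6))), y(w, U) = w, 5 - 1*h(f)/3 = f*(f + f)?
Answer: -34638 + 4*I*sqrt(3) ≈ -34638.0 + 6.9282*I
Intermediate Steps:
G(H) = 4*sqrt(-4 + H)
h(f) = 15 - 6*f**2 (h(f) = 15 - 3*f*(f + f) = 15 - 3*f*2*f = 15 - 6*f**2)
r = 4*I*sqrt(3) (r = 4*sqrt(-4 + 1) = 4*sqrt(-3) = 4*(I*sqrt(3)) = 4*I*sqrt(3) ≈ 6.9282*I)
A = -34638 (A = -24943 - 9695 = -34638)
A + r = -34638 + 4*I*sqrt(3)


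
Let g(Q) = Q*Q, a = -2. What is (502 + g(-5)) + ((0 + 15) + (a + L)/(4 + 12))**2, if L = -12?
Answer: 46497/64 ≈ 726.52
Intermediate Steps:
g(Q) = Q**2
(502 + g(-5)) + ((0 + 15) + (a + L)/(4 + 12))**2 = (502 + (-5)**2) + ((0 + 15) + (-2 - 12)/(4 + 12))**2 = (502 + 25) + (15 - 14/16)**2 = 527 + (15 - 14*1/16)**2 = 527 + (15 - 7/8)**2 = 527 + (113/8)**2 = 527 + 12769/64 = 46497/64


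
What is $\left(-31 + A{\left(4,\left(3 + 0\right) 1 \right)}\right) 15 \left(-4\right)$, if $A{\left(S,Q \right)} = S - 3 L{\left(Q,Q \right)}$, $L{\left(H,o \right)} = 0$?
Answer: $1620$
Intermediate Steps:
$A{\left(S,Q \right)} = S$ ($A{\left(S,Q \right)} = S - 0 = S + 0 = S$)
$\left(-31 + A{\left(4,\left(3 + 0\right) 1 \right)}\right) 15 \left(-4\right) = \left(-31 + 4\right) 15 \left(-4\right) = \left(-27\right) \left(-60\right) = 1620$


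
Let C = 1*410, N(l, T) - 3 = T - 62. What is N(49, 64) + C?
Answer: 415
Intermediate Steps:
N(l, T) = -59 + T (N(l, T) = 3 + (T - 62) = 3 + (-62 + T) = -59 + T)
C = 410
N(49, 64) + C = (-59 + 64) + 410 = 5 + 410 = 415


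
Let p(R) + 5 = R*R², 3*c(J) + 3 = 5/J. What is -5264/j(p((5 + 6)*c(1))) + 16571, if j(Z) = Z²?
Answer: 1831475596043/110523169 ≈ 16571.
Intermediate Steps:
c(J) = -1 + 5/(3*J) (c(J) = -1 + (5/J)/3 = -1 + 5/(3*J))
p(R) = -5 + R³ (p(R) = -5 + R*R² = -5 + R³)
-5264/j(p((5 + 6)*c(1))) + 16571 = -5264/(-5 + ((5 + 6)*((5/3 - 1*1)/1))³)² + 16571 = -5264/(-5 + (11*(1*(5/3 - 1)))³)² + 16571 = -5264/(-5 + (11*(1*(⅔)))³)² + 16571 = -5264/(-5 + (11*(⅔))³)² + 16571 = -5264/(-5 + (22/3)³)² + 16571 = -5264/(-5 + 10648/27)² + 16571 = -5264/((10513/27)²) + 16571 = -5264/110523169/729 + 16571 = -5264*729/110523169 + 16571 = -3837456/110523169 + 16571 = 1831475596043/110523169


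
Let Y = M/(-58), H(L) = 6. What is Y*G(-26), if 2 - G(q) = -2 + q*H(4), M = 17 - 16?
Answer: -80/29 ≈ -2.7586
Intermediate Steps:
M = 1
G(q) = 4 - 6*q (G(q) = 2 - (-2 + q*6) = 2 - (-2 + 6*q) = 2 + (2 - 6*q) = 4 - 6*q)
Y = -1/58 (Y = 1/(-58) = 1*(-1/58) = -1/58 ≈ -0.017241)
Y*G(-26) = -(4 - 6*(-26))/58 = -(4 + 156)/58 = -1/58*160 = -80/29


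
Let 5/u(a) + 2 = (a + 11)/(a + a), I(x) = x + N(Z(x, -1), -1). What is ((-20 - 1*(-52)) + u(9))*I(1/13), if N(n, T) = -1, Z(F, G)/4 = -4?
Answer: -633/26 ≈ -24.346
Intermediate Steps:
Z(F, G) = -16 (Z(F, G) = 4*(-4) = -16)
I(x) = -1 + x (I(x) = x - 1 = -1 + x)
u(a) = 5/(-2 + (11 + a)/(2*a)) (u(a) = 5/(-2 + (a + 11)/(a + a)) = 5/(-2 + (11 + a)/((2*a))) = 5/(-2 + (11 + a)*(1/(2*a))) = 5/(-2 + (11 + a)/(2*a)))
((-20 - 1*(-52)) + u(9))*I(1/13) = ((-20 - 1*(-52)) - 10*9/(-11 + 3*9))*(-1 + 1/13) = ((-20 + 52) - 10*9/(-11 + 27))*(-1 + 1/13) = (32 - 10*9/16)*(-12/13) = (32 - 10*9*1/16)*(-12/13) = (32 - 45/8)*(-12/13) = (211/8)*(-12/13) = -633/26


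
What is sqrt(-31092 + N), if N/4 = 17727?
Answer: 6*sqrt(1106) ≈ 199.54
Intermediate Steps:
N = 70908 (N = 4*17727 = 70908)
sqrt(-31092 + N) = sqrt(-31092 + 70908) = sqrt(39816) = 6*sqrt(1106)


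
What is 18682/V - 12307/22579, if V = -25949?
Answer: -2199333/1738583 ≈ -1.2650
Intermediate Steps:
18682/V - 12307/22579 = 18682/(-25949) - 12307/22579 = 18682*(-1/25949) - 12307*1/22579 = -18682/25949 - 12307/22579 = -2199333/1738583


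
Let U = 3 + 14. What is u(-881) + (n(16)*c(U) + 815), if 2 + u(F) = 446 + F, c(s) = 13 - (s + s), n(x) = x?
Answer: 42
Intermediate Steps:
U = 17
c(s) = 13 - 2*s
u(F) = 444 + F (u(F) = -2 + (446 + F) = 444 + F)
u(-881) + (n(16)*c(U) + 815) = (444 - 881) + (16*(13 - 2*17) + 815) = -437 + (16*(13 - 34) + 815) = -437 + (16*(-21) + 815) = -437 + (-336 + 815) = -437 + 479 = 42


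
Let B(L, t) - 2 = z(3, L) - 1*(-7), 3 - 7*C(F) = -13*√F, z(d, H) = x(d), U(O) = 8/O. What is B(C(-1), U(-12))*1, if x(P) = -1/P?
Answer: 26/3 ≈ 8.6667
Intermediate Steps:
z(d, H) = -1/d
C(F) = 3/7 + 13*√F/7 (C(F) = 3/7 - (-13)*√F/7 = 3/7 + 13*√F/7)
B(L, t) = 26/3 (B(L, t) = 2 + (-1/3 - 1*(-7)) = 2 + (-1*⅓ + 7) = 2 + (-⅓ + 7) = 2 + 20/3 = 26/3)
B(C(-1), U(-12))*1 = (26/3)*1 = 26/3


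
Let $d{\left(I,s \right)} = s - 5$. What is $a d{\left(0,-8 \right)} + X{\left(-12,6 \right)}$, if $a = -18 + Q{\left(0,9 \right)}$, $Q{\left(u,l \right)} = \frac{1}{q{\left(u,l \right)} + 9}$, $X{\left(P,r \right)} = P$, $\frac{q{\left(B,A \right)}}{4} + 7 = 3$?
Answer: $\frac{1567}{7} \approx 223.86$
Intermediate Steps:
$q{\left(B,A \right)} = -16$ ($q{\left(B,A \right)} = -28 + 4 \cdot 3 = -28 + 12 = -16$)
$d{\left(I,s \right)} = -5 + s$
$Q{\left(u,l \right)} = - \frac{1}{7}$ ($Q{\left(u,l \right)} = \frac{1}{-16 + 9} = \frac{1}{-7} = - \frac{1}{7}$)
$a = - \frac{127}{7}$ ($a = -18 - \frac{1}{7} = - \frac{127}{7} \approx -18.143$)
$a d{\left(0,-8 \right)} + X{\left(-12,6 \right)} = - \frac{127 \left(-5 - 8\right)}{7} - 12 = \left(- \frac{127}{7}\right) \left(-13\right) - 12 = \frac{1651}{7} - 12 = \frac{1567}{7}$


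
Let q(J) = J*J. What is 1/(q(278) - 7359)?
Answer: 1/69925 ≈ 1.4301e-5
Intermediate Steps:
q(J) = J²
1/(q(278) - 7359) = 1/(278² - 7359) = 1/(77284 - 7359) = 1/69925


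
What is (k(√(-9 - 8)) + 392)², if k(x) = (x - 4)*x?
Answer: 140353 - 3000*I*√17 ≈ 1.4035e+5 - 12369.0*I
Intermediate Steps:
k(x) = x*(-4 + x) (k(x) = (-4 + x)*x = x*(-4 + x))
(k(√(-9 - 8)) + 392)² = (√(-9 - 8)*(-4 + √(-9 - 8)) + 392)² = (√(-17)*(-4 + √(-17)) + 392)² = ((I*√17)*(-4 + I*√17) + 392)² = (I*√17*(-4 + I*√17) + 392)² = (392 + I*√17*(-4 + I*√17))²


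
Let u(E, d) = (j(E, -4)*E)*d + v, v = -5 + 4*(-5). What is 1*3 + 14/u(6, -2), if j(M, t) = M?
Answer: 277/97 ≈ 2.8557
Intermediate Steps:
v = -25 (v = -5 - 20 = -25)
u(E, d) = -25 + d*E**2 (u(E, d) = (E*E)*d - 25 = E**2*d - 25 = d*E**2 - 25 = -25 + d*E**2)
1*3 + 14/u(6, -2) = 1*3 + 14/(-25 - 2*6**2) = 3 + 14/(-25 - 2*36) = 3 + 14/(-25 - 72) = 3 + 14/(-97) = 3 + 14*(-1/97) = 3 - 14/97 = 277/97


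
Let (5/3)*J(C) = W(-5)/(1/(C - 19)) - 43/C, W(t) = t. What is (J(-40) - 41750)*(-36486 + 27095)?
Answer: 78081197161/200 ≈ 3.9041e+8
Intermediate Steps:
J(C) = 57 - 3*C - 129/(5*C) (J(C) = 3*(-(-95 + 5*C) - 43/C)/5 = 3*(-5*(-19 + C) - 43/C)/5 = 3*((95 - 5*C) - 43/C)/5 = 3*(95 - 43/C - 5*C)/5 = 57 - 3*C - 129/(5*C))
(J(-40) - 41750)*(-36486 + 27095) = ((57 - 3*(-40) - 129/5/(-40)) - 41750)*(-36486 + 27095) = ((57 + 120 - 129/5*(-1/40)) - 41750)*(-9391) = ((57 + 120 + 129/200) - 41750)*(-9391) = (35529/200 - 41750)*(-9391) = -8314471/200*(-9391) = 78081197161/200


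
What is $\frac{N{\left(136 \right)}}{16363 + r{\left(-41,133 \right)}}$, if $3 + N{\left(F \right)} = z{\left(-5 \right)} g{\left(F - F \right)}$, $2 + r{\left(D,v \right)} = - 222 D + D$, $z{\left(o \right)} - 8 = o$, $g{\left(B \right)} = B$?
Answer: $- \frac{1}{8474} \approx -0.00011801$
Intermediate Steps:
$z{\left(o \right)} = 8 + o$
$r{\left(D,v \right)} = -2 - 221 D$ ($r{\left(D,v \right)} = -2 + \left(- 222 D + D\right) = -2 - 221 D$)
$N{\left(F \right)} = -3$ ($N{\left(F \right)} = -3 + \left(8 - 5\right) \left(F - F\right) = -3 + 3 \cdot 0 = -3 + 0 = -3$)
$\frac{N{\left(136 \right)}}{16363 + r{\left(-41,133 \right)}} = - \frac{3}{16363 - -9059} = - \frac{3}{16363 + \left(-2 + 9061\right)} = - \frac{3}{16363 + 9059} = - \frac{3}{25422} = \left(-3\right) \frac{1}{25422} = - \frac{1}{8474}$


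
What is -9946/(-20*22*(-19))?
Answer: -4973/4180 ≈ -1.1897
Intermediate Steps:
-9946/(-20*22*(-19)) = -9946/((-440*(-19))) = -9946/8360 = -9946*1/8360 = -4973/4180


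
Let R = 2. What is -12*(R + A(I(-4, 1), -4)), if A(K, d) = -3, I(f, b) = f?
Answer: 12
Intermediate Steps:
-12*(R + A(I(-4, 1), -4)) = -12*(2 - 3) = -12*(-1) = 12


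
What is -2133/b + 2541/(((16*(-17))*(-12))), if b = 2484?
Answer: -2007/25024 ≈ -0.080203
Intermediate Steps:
-2133/b + 2541/(((16*(-17))*(-12))) = -2133/2484 + 2541/(((16*(-17))*(-12))) = -2133*1/2484 + 2541/((-272*(-12))) = -79/92 + 2541/3264 = -79/92 + 2541*(1/3264) = -79/92 + 847/1088 = -2007/25024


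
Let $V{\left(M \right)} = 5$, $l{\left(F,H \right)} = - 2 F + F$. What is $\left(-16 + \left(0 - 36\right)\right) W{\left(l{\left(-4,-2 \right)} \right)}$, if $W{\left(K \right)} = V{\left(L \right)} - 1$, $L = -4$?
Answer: $-208$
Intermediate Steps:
$l{\left(F,H \right)} = - F$
$W{\left(K \right)} = 4$ ($W{\left(K \right)} = 5 - 1 = 4$)
$\left(-16 + \left(0 - 36\right)\right) W{\left(l{\left(-4,-2 \right)} \right)} = \left(-16 + \left(0 - 36\right)\right) 4 = \left(-16 - 36\right) 4 = \left(-52\right) 4 = -208$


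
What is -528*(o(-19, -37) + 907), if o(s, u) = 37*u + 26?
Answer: 230208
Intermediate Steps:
o(s, u) = 26 + 37*u
-528*(o(-19, -37) + 907) = -528*((26 + 37*(-37)) + 907) = -528*((26 - 1369) + 907) = -528*(-1343 + 907) = -528*(-436) = 230208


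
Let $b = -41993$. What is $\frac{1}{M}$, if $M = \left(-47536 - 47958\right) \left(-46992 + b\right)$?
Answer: $\frac{1}{8497533590} \approx 1.1768 \cdot 10^{-10}$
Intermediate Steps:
$M = 8497533590$ ($M = \left(-47536 - 47958\right) \left(-46992 - 41993\right) = \left(-95494\right) \left(-88985\right) = 8497533590$)
$\frac{1}{M} = \frac{1}{8497533590}$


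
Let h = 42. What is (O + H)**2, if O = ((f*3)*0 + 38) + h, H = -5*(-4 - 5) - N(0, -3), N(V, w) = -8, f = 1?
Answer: 17689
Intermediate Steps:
H = 53 (H = -5*(-4 - 5) - 1*(-8) = -5*(-9) + 8 = 45 + 8 = 53)
O = 80 (O = ((1*3)*0 + 38) + 42 = (3*0 + 38) + 42 = (0 + 38) + 42 = 38 + 42 = 80)
(O + H)**2 = (80 + 53)**2 = 133**2 = 17689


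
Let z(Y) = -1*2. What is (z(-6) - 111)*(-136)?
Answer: 15368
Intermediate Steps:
z(Y) = -2
(z(-6) - 111)*(-136) = (-2 - 111)*(-136) = -113*(-136) = 15368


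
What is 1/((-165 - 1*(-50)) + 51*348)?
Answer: 1/17633 ≈ 5.6712e-5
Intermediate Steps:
1/((-165 - 1*(-50)) + 51*348) = 1/((-165 + 50) + 17748) = 1/(-115 + 17748) = 1/17633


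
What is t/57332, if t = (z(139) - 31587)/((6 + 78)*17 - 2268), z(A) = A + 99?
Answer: 31349/48158880 ≈ 0.00065095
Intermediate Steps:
z(A) = 99 + A
t = 31349/840 (t = ((99 + 139) - 31587)/((6 + 78)*17 - 2268) = (238 - 31587)/(84*17 - 2268) = -31349/(1428 - 2268) = -31349/(-840) = -31349*(-1/840) = 31349/840 ≈ 37.320)
t/57332 = (31349/840)/57332 = (31349/840)*(1/57332) = 31349/48158880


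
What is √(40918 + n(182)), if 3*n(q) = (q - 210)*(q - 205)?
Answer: √370194/3 ≈ 202.81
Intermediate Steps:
n(q) = (-210 + q)*(-205 + q)/3 (n(q) = ((q - 210)*(q - 205))/3 = ((-210 + q)*(-205 + q))/3 = (-210 + q)*(-205 + q)/3)
√(40918 + n(182)) = √(40918 + (14350 - 415/3*182 + (⅓)*182²)) = √(40918 + (14350 - 75530/3 + (⅓)*33124)) = √(40918 + (14350 - 75530/3 + 33124/3)) = √(40918 + 644/3) = √(123398/3) = √370194/3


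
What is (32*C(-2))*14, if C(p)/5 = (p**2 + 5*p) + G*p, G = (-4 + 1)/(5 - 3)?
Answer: -6720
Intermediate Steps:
G = -3/2 ≈ -1.5000
C(p) = 5*p**2 + 35*p/2 (C(p) = 5*((p**2 + 5*p) - 3*p/2) = 5*(p**2 + 7*p/2) = 5*p**2 + 35*p/2)
(32*C(-2))*14 = (32*((5/2)*(-2)*(7 + 2*(-2))))*14 = (32*((5/2)*(-2)*(7 - 4)))*14 = (32*((5/2)*(-2)*3))*14 = (32*(-15))*14 = -480*14 = -6720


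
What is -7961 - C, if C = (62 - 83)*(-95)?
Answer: -9956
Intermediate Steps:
C = 1995 (C = -21*(-95) = 1995)
-7961 - C = -7961 - 1*1995 = -7961 - 1995 = -9956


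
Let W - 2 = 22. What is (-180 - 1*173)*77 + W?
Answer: -27157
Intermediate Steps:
W = 24 (W = 2 + 22 = 24)
(-180 - 1*173)*77 + W = (-180 - 1*173)*77 + 24 = (-180 - 173)*77 + 24 = -353*77 + 24 = -27181 + 24 = -27157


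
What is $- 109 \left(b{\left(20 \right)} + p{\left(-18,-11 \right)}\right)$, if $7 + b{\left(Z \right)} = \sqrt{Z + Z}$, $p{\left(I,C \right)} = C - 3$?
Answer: $2289 - 218 \sqrt{10} \approx 1599.6$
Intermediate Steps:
$p{\left(I,C \right)} = -3 + C$
$b{\left(Z \right)} = -7 + \sqrt{2} \sqrt{Z}$ ($b{\left(Z \right)} = -7 + \sqrt{Z + Z} = -7 + \sqrt{2 Z} = -7 + \sqrt{2} \sqrt{Z}$)
$- 109 \left(b{\left(20 \right)} + p{\left(-18,-11 \right)}\right) = - 109 \left(\left(-7 + \sqrt{2} \sqrt{20}\right) - 14\right) = - 109 \left(\left(-7 + \sqrt{2} \cdot 2 \sqrt{5}\right) - 14\right) = - 109 \left(\left(-7 + 2 \sqrt{10}\right) - 14\right) = - 109 \left(-21 + 2 \sqrt{10}\right) = 2289 - 218 \sqrt{10}$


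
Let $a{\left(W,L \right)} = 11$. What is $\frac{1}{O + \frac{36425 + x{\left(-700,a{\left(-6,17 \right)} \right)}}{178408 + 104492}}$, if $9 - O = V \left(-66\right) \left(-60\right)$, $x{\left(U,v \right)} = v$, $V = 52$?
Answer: $- \frac{70725}{14563046366} \approx -4.8565 \cdot 10^{-6}$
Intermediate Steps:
$O = -205911$ ($O = 9 - 52 \left(-66\right) \left(-60\right) = 9 - \left(-3432\right) \left(-60\right) = 9 - 205920 = -205911$)
$\frac{1}{O + \frac{36425 + x{\left(-700,a{\left(-6,17 \right)} \right)}}{178408 + 104492}} = \frac{1}{-205911 + \frac{36425 + 11}{178408 + 104492}} = \frac{1}{-205911 + \frac{36436}{282900}} = \frac{1}{-205911 + 36436 \cdot \frac{1}{282900}} = \frac{1}{-205911 + \frac{9109}{70725}} = \frac{1}{- \frac{14563046366}{70725}} = - \frac{70725}{14563046366}$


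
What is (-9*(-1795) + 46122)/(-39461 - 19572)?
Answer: -62277/59033 ≈ -1.0550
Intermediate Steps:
(-9*(-1795) + 46122)/(-39461 - 19572) = (16155 + 46122)/(-59033) = 62277*(-1/59033) = -62277/59033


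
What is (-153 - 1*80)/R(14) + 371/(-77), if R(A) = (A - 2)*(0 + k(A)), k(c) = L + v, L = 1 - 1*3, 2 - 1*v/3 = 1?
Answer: -3199/132 ≈ -24.235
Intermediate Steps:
v = 3 (v = 6 - 3*1 = 6 - 3 = 3)
L = -2 (L = 1 - 3 = -2)
k(c) = 1 (k(c) = -2 + 3 = 1)
R(A) = -2 + A (R(A) = (A - 2)*(0 + 1) = (-2 + A)*1 = -2 + A)
(-153 - 1*80)/R(14) + 371/(-77) = (-153 - 1*80)/(-2 + 14) + 371/(-77) = (-153 - 80)/12 + 371*(-1/77) = -233*1/12 - 53/11 = -233/12 - 53/11 = -3199/132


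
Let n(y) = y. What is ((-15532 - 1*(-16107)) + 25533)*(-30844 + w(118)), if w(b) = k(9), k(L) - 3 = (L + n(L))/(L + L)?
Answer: -805170720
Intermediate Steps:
k(L) = 4 (k(L) = 3 + (L + L)/(L + L) = 3 + (2*L)/((2*L)) = 3 + (2*L)*(1/(2*L)) = 3 + 1 = 4)
w(b) = 4
((-15532 - 1*(-16107)) + 25533)*(-30844 + w(118)) = ((-15532 - 1*(-16107)) + 25533)*(-30844 + 4) = ((-15532 + 16107) + 25533)*(-30840) = (575 + 25533)*(-30840) = 26108*(-30840) = -805170720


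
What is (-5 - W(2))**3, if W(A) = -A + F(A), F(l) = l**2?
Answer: -343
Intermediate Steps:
W(A) = A**2 - A (W(A) = -A + A**2 = A**2 - A)
(-5 - W(2))**3 = (-5 - 2*(-1 + 2))**3 = (-5 - 2)**3 = (-7)**3 = -343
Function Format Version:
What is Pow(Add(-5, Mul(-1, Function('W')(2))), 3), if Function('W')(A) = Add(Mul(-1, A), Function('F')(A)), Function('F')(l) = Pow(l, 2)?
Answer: -343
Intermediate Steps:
Function('W')(A) = Add(Pow(A, 2), Mul(-1, A)) (Function('W')(A) = Add(Mul(-1, A), Pow(A, 2)) = Add(Pow(A, 2), Mul(-1, A)))
Pow(Add(-5, Mul(-1, Function('W')(2))), 3) = Pow(Add(-5, Mul(-1, Mul(2, Add(-1, 2)))), 3) = Pow(Add(-5, Mul(-1, Mul(2, 1))), 3) = Pow(Add(-5, Mul(-1, 2)), 3) = Pow(Add(-5, -2), 3) = Pow(-7, 3) = -343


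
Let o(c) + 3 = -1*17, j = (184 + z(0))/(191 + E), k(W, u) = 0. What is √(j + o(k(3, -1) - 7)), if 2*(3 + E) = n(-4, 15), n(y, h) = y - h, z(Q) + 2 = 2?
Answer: 2*I*√604401/357 ≈ 4.3554*I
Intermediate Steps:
z(Q) = 0 (z(Q) = -2 + 2 = 0)
E = -25/2 (E = -3 + (-4 - 1*15)/2 = -3 + (-4 - 15)/2 = -3 + (½)*(-19) = -3 - 19/2 = -25/2 ≈ -12.500)
j = 368/357 (j = (184 + 0)/(191 - 25/2) = 184/(357/2) = 184*(2/357) = 368/357 ≈ 1.0308)
o(c) = -20 (o(c) = -3 - 1*17 = -3 - 17 = -20)
√(j + o(k(3, -1) - 7)) = √(368/357 - 20) = √(-6772/357) = 2*I*√604401/357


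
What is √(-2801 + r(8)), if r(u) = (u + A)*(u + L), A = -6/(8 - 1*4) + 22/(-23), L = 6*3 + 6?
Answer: I*√1387889/23 ≈ 51.221*I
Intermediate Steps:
L = 24 (L = 18 + 6 = 24)
A = -113/46 (A = -6/(8 - 4) + 22*(-1/23) = -6/4 - 22/23 = -6*¼ - 22/23 = -3/2 - 22/23 = -113/46 ≈ -2.4565)
r(u) = (24 + u)*(-113/46 + u) (r(u) = (u - 113/46)*(u + 24) = (-113/46 + u)*(24 + u) = (24 + u)*(-113/46 + u))
√(-2801 + r(8)) = √(-2801 + (-1356/23 + 8² + (991/46)*8)) = √(-2801 + (-1356/23 + 64 + 3964/23)) = √(-2801 + 4080/23) = √(-60343/23) = I*√1387889/23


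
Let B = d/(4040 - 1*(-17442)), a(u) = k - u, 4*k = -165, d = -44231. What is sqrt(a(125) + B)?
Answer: I*sqrt(77670609207)/21482 ≈ 12.973*I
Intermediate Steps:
k = -165/4 (k = (1/4)*(-165) = -165/4 ≈ -41.250)
a(u) = -165/4 - u
B = -44231/21482 (B = -44231/(4040 - 1*(-17442)) = -44231/(4040 + 17442) = -44231/21482 ≈ -2.0590)
sqrt(a(125) + B) = sqrt((-165/4 - 1*125) - 44231/21482) = sqrt((-165/4 - 125) - 44231/21482) = sqrt(-665/4 - 44231/21482) = sqrt(-7231227/42964) = I*sqrt(77670609207)/21482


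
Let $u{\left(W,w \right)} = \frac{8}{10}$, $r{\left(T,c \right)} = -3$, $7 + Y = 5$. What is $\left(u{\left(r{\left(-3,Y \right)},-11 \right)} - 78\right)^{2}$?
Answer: $\frac{148996}{25} \approx 5959.8$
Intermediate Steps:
$Y = -2$ ($Y = -7 + 5 = -2$)
$u{\left(W,w \right)} = \frac{4}{5}$ ($u{\left(W,w \right)} = 8 \cdot \frac{1}{10} = \frac{4}{5}$)
$\left(u{\left(r{\left(-3,Y \right)},-11 \right)} - 78\right)^{2} = \left(\frac{4}{5} - 78\right)^{2} = \left(- \frac{386}{5}\right)^{2} = \frac{148996}{25}$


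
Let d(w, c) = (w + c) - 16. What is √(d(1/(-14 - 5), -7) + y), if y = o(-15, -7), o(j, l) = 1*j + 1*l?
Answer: 2*I*√4066/19 ≈ 6.7121*I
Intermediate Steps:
o(j, l) = j + l
y = -22 (y = -15 - 7 = -22)
d(w, c) = -16 + c + w (d(w, c) = (c + w) - 16 = -16 + c + w)
√(d(1/(-14 - 5), -7) + y) = √((-16 - 7 + 1/(-14 - 5)) - 22) = √((-16 - 7 + 1/(-19)) - 22) = √((-16 - 7 - 1/19) - 22) = √(-438/19 - 22) = √(-856/19) = 2*I*√4066/19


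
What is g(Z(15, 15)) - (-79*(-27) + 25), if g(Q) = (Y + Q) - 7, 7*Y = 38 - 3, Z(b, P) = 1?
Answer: -2159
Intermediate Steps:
Y = 5 (Y = (38 - 3)/7 = (1/7)*35 = 5)
g(Q) = -2 + Q (g(Q) = (5 + Q) - 7 = -2 + Q)
g(Z(15, 15)) - (-79*(-27) + 25) = (-2 + 1) - (-79*(-27) + 25) = -1 - (2133 + 25) = -1 - 1*2158 = -1 - 2158 = -2159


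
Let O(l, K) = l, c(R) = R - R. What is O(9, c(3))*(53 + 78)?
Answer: 1179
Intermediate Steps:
c(R) = 0
O(9, c(3))*(53 + 78) = 9*(53 + 78) = 9*131 = 1179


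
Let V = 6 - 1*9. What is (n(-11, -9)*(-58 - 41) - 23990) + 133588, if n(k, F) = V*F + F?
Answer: 107816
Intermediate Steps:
V = -3 (V = 6 - 9 = -3)
n(k, F) = -2*F (n(k, F) = -3*F + F = -2*F)
(n(-11, -9)*(-58 - 41) - 23990) + 133588 = ((-2*(-9))*(-58 - 41) - 23990) + 133588 = (18*(-99) - 23990) + 133588 = (-1782 - 23990) + 133588 = -25772 + 133588 = 107816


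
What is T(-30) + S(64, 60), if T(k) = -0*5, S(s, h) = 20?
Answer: 20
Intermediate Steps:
T(k) = 0 (T(k) = -2*0 = 0)
T(-30) + S(64, 60) = 0 + 20 = 20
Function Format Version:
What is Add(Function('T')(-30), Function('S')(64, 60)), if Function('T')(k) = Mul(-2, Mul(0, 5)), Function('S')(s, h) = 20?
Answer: 20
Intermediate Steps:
Function('T')(k) = 0 (Function('T')(k) = Mul(-2, 0) = 0)
Add(Function('T')(-30), Function('S')(64, 60)) = Add(0, 20) = 20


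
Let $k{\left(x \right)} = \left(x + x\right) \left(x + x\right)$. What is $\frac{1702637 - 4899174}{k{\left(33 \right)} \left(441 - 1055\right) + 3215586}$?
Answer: $- \frac{3196537}{541002} \approx -5.9085$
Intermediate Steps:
$k{\left(x \right)} = 4 x^{2}$ ($k{\left(x \right)} = 2 x 2 x = 4 x^{2}$)
$\frac{1702637 - 4899174}{k{\left(33 \right)} \left(441 - 1055\right) + 3215586} = \frac{1702637 - 4899174}{4 \cdot 33^{2} \left(441 - 1055\right) + 3215586} = - \frac{3196537}{4 \cdot 1089 \left(-614\right) + 3215586} = - \frac{3196537}{4356 \left(-614\right) + 3215586} = - \frac{3196537}{-2674584 + 3215586} = - \frac{3196537}{541002}$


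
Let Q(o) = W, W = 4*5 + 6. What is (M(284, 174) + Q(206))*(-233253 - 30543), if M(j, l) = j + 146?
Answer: -120290976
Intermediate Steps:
M(j, l) = 146 + j
W = 26 (W = 20 + 6 = 26)
Q(o) = 26
(M(284, 174) + Q(206))*(-233253 - 30543) = ((146 + 284) + 26)*(-233253 - 30543) = (430 + 26)*(-263796) = 456*(-263796) = -120290976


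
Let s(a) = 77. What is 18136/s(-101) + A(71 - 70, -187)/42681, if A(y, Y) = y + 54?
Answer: 774066851/3286437 ≈ 235.53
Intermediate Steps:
A(y, Y) = 54 + y
18136/s(-101) + A(71 - 70, -187)/42681 = 18136/77 + (54 + (71 - 70))/42681 = 18136*(1/77) + (54 + 1)*(1/42681) = 18136/77 + 55*(1/42681) = 18136/77 + 55/42681 = 774066851/3286437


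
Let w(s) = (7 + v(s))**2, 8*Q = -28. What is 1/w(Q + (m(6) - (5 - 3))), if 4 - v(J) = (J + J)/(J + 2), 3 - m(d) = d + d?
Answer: 625/47089 ≈ 0.013273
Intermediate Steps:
m(d) = 3 - 2*d (m(d) = 3 - (d + d) = 3 - 2*d)
Q = -7/2 (Q = (1/8)*(-28) = -7/2 ≈ -3.5000)
v(J) = 4 - 2*J/(2 + J) (v(J) = 4 - (J + J)/(J + 2) = 4 - 2*J/(2 + J))
w(s) = (7 + 2*(4 + s)/(2 + s))**2
1/w(Q + (m(6) - (5 - 3))) = 1/((22 + 9*(-7/2 + ((3 - 2*6) - (5 - 3))))**2/(2 + (-7/2 + ((3 - 2*6) - (5 - 3))))**2) = 1/((22 + 9*(-7/2 + ((3 - 12) - 1*2)))**2/(2 + (-7/2 + ((3 - 12) - 1*2)))**2) = 1/((22 + 9*(-7/2 + (-9 - 2)))**2/(2 + (-7/2 + (-9 - 2)))**2) = 1/((22 + 9*(-7/2 - 11))**2/(2 + (-7/2 - 11))**2) = 1/((22 + 9*(-29/2))**2/(2 - 29/2)**2) = 1/((22 - 261/2)**2/(-25/2)**2) = 1/(4*(-217/2)**2/625) = 1/((4/625)*(47089/4)) = 1/(47089/625) = 625/47089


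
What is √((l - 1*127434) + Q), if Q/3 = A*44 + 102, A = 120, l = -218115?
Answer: I*√329403 ≈ 573.94*I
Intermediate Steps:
Q = 16146 (Q = 3*(120*44 + 102) = 3*(5280 + 102) = 3*5382 = 16146)
√((l - 1*127434) + Q) = √((-218115 - 1*127434) + 16146) = √((-218115 - 127434) + 16146) = √(-345549 + 16146) = √(-329403) = I*√329403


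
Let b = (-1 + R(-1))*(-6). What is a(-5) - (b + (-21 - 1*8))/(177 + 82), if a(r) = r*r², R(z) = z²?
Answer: -32346/259 ≈ -124.89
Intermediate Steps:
b = 0 (b = (-1 + (-1)²)*(-6) = (-1 + 1)*(-6) = 0*(-6) = 0)
a(r) = r³
a(-5) - (b + (-21 - 1*8))/(177 + 82) = (-5)³ - (0 + (-21 - 1*8))/(177 + 82) = -125 - (0 + (-21 - 8))/259 = -125 - (0 - 29)/259 = -125 - (-29)/259 = -125 - 1*(-29/259) = -125 + 29/259 = -32346/259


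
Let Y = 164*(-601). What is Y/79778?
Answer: -49282/39889 ≈ -1.2355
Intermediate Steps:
Y = -98564
Y/79778 = -98564/79778 = -98564*1/79778 = -49282/39889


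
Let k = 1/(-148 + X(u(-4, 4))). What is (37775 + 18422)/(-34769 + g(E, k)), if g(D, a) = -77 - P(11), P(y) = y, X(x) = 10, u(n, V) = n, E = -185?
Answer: -56197/34857 ≈ -1.6122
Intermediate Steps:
k = -1/138 (k = 1/(-148 + 10) = 1/(-138) = -1/138 ≈ -0.0072464)
g(D, a) = -88 (g(D, a) = -77 - 1*11 = -77 - 11 = -88)
(37775 + 18422)/(-34769 + g(E, k)) = (37775 + 18422)/(-34769 - 88) = 56197/(-34857) = 56197*(-1/34857) = -56197/34857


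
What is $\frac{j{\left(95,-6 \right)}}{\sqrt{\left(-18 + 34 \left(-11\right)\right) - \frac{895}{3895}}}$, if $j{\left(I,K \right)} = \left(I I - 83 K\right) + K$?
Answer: $- \frac{9517 i \sqrt{238021113}}{305547} \approx - 480.54 i$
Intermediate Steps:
$j{\left(I,K \right)} = I^{2} - 82 K$ ($j{\left(I,K \right)} = \left(I^{2} - 83 K\right) + K = I^{2} - 82 K$)
$\frac{j{\left(95,-6 \right)}}{\sqrt{\left(-18 + 34 \left(-11\right)\right) - \frac{895}{3895}}} = \frac{95^{2} - -492}{\sqrt{\left(-18 + 34 \left(-11\right)\right) - \frac{895}{3895}}} = \frac{9025 + 492}{\sqrt{\left(-18 - 374\right) - \frac{179}{779}}} = \frac{9517}{\sqrt{-392 - \frac{179}{779}}} = \frac{9517}{\sqrt{- \frac{305547}{779}}} = \frac{9517}{\frac{1}{779} i \sqrt{238021113}} = 9517 \left(- \frac{i \sqrt{238021113}}{305547}\right) = - \frac{9517 i \sqrt{238021113}}{305547}$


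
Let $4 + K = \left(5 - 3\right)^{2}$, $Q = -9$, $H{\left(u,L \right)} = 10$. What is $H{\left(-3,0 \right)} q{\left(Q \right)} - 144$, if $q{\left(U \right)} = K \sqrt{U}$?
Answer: $-144$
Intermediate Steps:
$K = 0$ ($K = -4 + \left(5 - 3\right)^{2} = -4 + 2^{2} = -4 + 4 = 0$)
$q{\left(U \right)} = 0$ ($q{\left(U \right)} = 0 \sqrt{U} = 0$)
$H{\left(-3,0 \right)} q{\left(Q \right)} - 144 = 10 \cdot 0 - 144 = 0 - 144 = -144$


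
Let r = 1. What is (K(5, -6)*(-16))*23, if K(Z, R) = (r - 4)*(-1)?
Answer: -1104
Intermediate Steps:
K(Z, R) = 3 (K(Z, R) = (1 - 4)*(-1) = -3*(-1) = 3)
(K(5, -6)*(-16))*23 = (3*(-16))*23 = -48*23 = -1104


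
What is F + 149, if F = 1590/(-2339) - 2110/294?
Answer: 48529742/343833 ≈ 141.14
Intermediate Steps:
F = -2701375/343833 (F = 1590*(-1/2339) - 2110*1/294 = -1590/2339 - 1055/147 = -2701375/343833 ≈ -7.8567)
F + 149 = -2701375/343833 + 149 = 48529742/343833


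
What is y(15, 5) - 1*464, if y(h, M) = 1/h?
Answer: -6959/15 ≈ -463.93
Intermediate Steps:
y(15, 5) - 1*464 = 1/15 - 1*464 = 1/15 - 464 = -6959/15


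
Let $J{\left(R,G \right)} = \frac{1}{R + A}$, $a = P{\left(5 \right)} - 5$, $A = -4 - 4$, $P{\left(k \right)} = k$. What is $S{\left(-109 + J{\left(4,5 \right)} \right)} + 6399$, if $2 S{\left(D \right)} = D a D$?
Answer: $6399$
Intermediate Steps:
$A = -8$ ($A = -4 - 4 = -8$)
$a = 0$ ($a = 5 - 5 = 0$)
$J{\left(R,G \right)} = \frac{1}{-8 + R}$ ($J{\left(R,G \right)} = \frac{1}{R - 8} = \frac{1}{-8 + R}$)
$S{\left(D \right)} = 0$ ($S{\left(D \right)} = \frac{D 0 D}{2} = \frac{0 D}{2} = \frac{1}{2} \cdot 0 = 0$)
$S{\left(-109 + J{\left(4,5 \right)} \right)} + 6399 = 0 + 6399 = 6399$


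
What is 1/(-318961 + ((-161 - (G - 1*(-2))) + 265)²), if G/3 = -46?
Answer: -1/261361 ≈ -3.8261e-6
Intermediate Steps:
G = -138 (G = 3*(-46) = -138)
1/(-318961 + ((-161 - (G - 1*(-2))) + 265)²) = 1/(-318961 + ((-161 - (-138 - 1*(-2))) + 265)²) = 1/(-318961 + ((-161 - (-138 + 2)) + 265)²) = 1/(-318961 + ((-161 - 1*(-136)) + 265)²) = 1/(-318961 + ((-161 + 136) + 265)²) = 1/(-318961 + (-25 + 265)²) = 1/(-318961 + 240²) = 1/(-318961 + 57600) = 1/(-261361) = -1/261361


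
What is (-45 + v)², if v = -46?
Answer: 8281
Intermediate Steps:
(-45 + v)² = (-45 - 46)² = (-91)² = 8281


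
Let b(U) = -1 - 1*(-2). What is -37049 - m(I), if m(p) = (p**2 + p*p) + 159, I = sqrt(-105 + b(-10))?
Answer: -37000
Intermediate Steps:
b(U) = 1 (b(U) = -1 + 2 = 1)
I = 2*I*sqrt(26) (I = sqrt(-105 + 1) = sqrt(-104) = 2*I*sqrt(26) ≈ 10.198*I)
m(p) = 159 + 2*p**2 (m(p) = (p**2 + p**2) + 159 = 2*p**2 + 159 = 159 + 2*p**2)
-37049 - m(I) = -37049 - (159 + 2*(2*I*sqrt(26))**2) = -37049 - (159 + 2*(-104)) = -37049 - (159 - 208) = -37049 - 1*(-49) = -37049 + 49 = -37000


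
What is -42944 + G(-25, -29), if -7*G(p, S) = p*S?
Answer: -301333/7 ≈ -43048.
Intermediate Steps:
G(p, S) = -S*p/7 (G(p, S) = -p*S/7 = -S*p/7)
-42944 + G(-25, -29) = -42944 - 1/7*(-29)*(-25) = -42944 - 725/7 = -301333/7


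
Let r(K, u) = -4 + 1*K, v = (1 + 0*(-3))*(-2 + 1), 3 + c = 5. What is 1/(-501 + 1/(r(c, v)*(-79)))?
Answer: -158/79157 ≈ -0.0019960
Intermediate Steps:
c = 2 (c = -3 + 5 = 2)
v = -1 (v = (1 + 0)*(-1) = 1*(-1) = -1)
r(K, u) = -4 + K
1/(-501 + 1/(r(c, v)*(-79))) = 1/(-501 + 1/((-4 + 2)*(-79))) = 1/(-501 + 1/(-2*(-79))) = 1/(-501 + 1/158) = 1/(-79157/158) = -158/79157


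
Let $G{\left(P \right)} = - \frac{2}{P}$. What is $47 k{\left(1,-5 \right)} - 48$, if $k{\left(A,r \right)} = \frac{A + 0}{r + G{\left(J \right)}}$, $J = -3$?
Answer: $- \frac{765}{13} \approx -58.846$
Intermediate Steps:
$k{\left(A,r \right)} = \frac{A}{\frac{2}{3} + r}$ ($k{\left(A,r \right)} = \frac{A + 0}{r - \frac{2}{-3}} = \frac{A}{r - - \frac{2}{3}} = \frac{A}{r + \frac{2}{3}} = \frac{A}{\frac{2}{3} + r}$)
$47 k{\left(1,-5 \right)} - 48 = 47 \cdot 3 \cdot 1 \frac{1}{2 + 3 \left(-5\right)} - 48 = 47 \cdot 3 \cdot 1 \frac{1}{2 - 15} - 48 = 47 \cdot 3 \cdot 1 \frac{1}{-13} - 48 = 47 \cdot 3 \cdot 1 \left(- \frac{1}{13}\right) - 48 = 47 \left(- \frac{3}{13}\right) - 48 = - \frac{141}{13} - 48 = - \frac{765}{13}$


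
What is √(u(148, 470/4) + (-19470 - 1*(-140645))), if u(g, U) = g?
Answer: √121323 ≈ 348.31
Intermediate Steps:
√(u(148, 470/4) + (-19470 - 1*(-140645))) = √(148 + (-19470 - 1*(-140645))) = √(148 + (-19470 + 140645)) = √(148 + 121175) = √121323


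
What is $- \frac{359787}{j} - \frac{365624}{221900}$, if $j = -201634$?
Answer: $\frac{218375203}{1597949450} \approx 0.13666$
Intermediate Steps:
$- \frac{359787}{j} - \frac{365624}{221900} = - \frac{359787}{-201634} - \frac{365624}{221900} = \left(-359787\right) \left(- \frac{1}{201634}\right) - \frac{13058}{7925} = \frac{359787}{201634} - \frac{13058}{7925} = \frac{218375203}{1597949450}$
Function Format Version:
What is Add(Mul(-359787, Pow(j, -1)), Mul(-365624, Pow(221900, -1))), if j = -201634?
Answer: Rational(218375203, 1597949450) ≈ 0.13666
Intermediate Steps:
Add(Mul(-359787, Pow(j, -1)), Mul(-365624, Pow(221900, -1))) = Add(Mul(-359787, Pow(-201634, -1)), Mul(-365624, Pow(221900, -1))) = Add(Mul(-359787, Rational(-1, 201634)), Mul(-365624, Rational(1, 221900))) = Add(Rational(359787, 201634), Rational(-13058, 7925)) = Rational(218375203, 1597949450)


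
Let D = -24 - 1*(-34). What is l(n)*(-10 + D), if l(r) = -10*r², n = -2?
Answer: 0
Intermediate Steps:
D = 10 (D = -24 + 34 = 10)
l(n)*(-10 + D) = (-10*(-2)²)*(-10 + 10) = -10*4*0 = -40*0 = 0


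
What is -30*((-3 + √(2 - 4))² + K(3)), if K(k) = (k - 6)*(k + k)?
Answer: 330 + 180*I*√2 ≈ 330.0 + 254.56*I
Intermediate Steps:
K(k) = 2*k*(-6 + k) (K(k) = (-6 + k)*(2*k) = 2*k*(-6 + k))
-30*((-3 + √(2 - 4))² + K(3)) = -30*((-3 + √(2 - 4))² + 2*3*(-6 + 3)) = -30*((-3 + √(-2))² + 2*3*(-3)) = -30*((-3 + I*√2)² - 18) = -30*(-18 + (-3 + I*√2)²) = 540 - 30*(-3 + I*√2)²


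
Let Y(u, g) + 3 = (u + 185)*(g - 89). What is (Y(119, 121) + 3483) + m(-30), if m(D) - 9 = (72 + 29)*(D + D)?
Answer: 7157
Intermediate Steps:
Y(u, g) = -3 + (-89 + g)*(185 + u) (Y(u, g) = -3 + (u + 185)*(g - 89) = -3 + (185 + u)*(-89 + g) = -3 + (-89 + g)*(185 + u))
m(D) = 9 + 202*D (m(D) = 9 + (72 + 29)*(D + D) = 9 + 101*(2*D) = 9 + 202*D)
(Y(119, 121) + 3483) + m(-30) = ((-16468 - 89*119 + 185*121 + 121*119) + 3483) + (9 + 202*(-30)) = ((-16468 - 10591 + 22385 + 14399) + 3483) + (9 - 6060) = (9725 + 3483) - 6051 = 13208 - 6051 = 7157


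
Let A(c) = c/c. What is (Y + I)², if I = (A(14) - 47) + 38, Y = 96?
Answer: 7744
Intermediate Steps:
A(c) = 1
I = -8 (I = (1 - 47) + 38 = -46 + 38 = -8)
(Y + I)² = (96 - 8)² = 88² = 7744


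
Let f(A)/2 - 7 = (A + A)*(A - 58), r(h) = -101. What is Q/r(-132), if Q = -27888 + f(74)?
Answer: 23138/101 ≈ 229.09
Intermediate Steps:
f(A) = 14 + 4*A*(-58 + A) (f(A) = 14 + 2*((A + A)*(A - 58)) = 14 + 2*((2*A)*(-58 + A)) = 14 + 2*(2*A*(-58 + A)) = 14 + 4*A*(-58 + A))
Q = -23138 (Q = -27888 + (14 - 232*74 + 4*74²) = -27888 + (14 - 17168 + 4*5476) = -27888 + (14 - 17168 + 21904) = -27888 + 4750 = -23138)
Q/r(-132) = -23138/(-101) = -23138*(-1/101) = 23138/101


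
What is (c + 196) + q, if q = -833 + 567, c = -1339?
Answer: -1409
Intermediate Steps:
q = -266
(c + 196) + q = (-1339 + 196) - 266 = -1143 - 266 = -1409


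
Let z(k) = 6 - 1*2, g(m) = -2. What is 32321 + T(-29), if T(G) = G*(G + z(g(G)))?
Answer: 33046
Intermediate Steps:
z(k) = 4 (z(k) = 6 - 2 = 4)
T(G) = G*(4 + G) (T(G) = G*(G + 4) = G*(4 + G))
32321 + T(-29) = 32321 - 29*(4 - 29) = 32321 - 29*(-25) = 32321 + 725 = 33046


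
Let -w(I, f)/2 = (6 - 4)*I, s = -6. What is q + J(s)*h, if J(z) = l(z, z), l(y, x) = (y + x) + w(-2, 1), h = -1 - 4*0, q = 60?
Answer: 64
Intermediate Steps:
w(I, f) = -4*I (w(I, f) = -2*(6 - 4)*I = -4*I)
h = -1 (h = -1 + 0 = -1)
l(y, x) = 8 + x + y (l(y, x) = (y + x) - 4*(-2) = (x + y) + 8 = 8 + x + y)
J(z) = 8 + 2*z (J(z) = 8 + z + z = 8 + 2*z)
q + J(s)*h = 60 + (8 + 2*(-6))*(-1) = 60 + (8 - 12)*(-1) = 60 - 4*(-1) = 60 + 4 = 64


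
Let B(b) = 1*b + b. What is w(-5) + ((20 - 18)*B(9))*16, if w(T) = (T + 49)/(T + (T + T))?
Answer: 8596/15 ≈ 573.07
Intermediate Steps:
w(T) = (49 + T)/(3*T) (w(T) = (49 + T)/(T + 2*T) = (49 + T)/((3*T)) = (49 + T)*(1/(3*T)) = (49 + T)/(3*T))
B(b) = 2*b (B(b) = b + b = 2*b)
w(-5) + ((20 - 18)*B(9))*16 = (1/3)*(49 - 5)/(-5) + ((20 - 18)*(2*9))*16 = (1/3)*(-1/5)*44 + (2*18)*16 = -44/15 + 36*16 = -44/15 + 576 = 8596/15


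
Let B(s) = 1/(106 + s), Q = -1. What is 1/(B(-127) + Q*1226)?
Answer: -21/25747 ≈ -0.00081563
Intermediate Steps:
1/(B(-127) + Q*1226) = 1/(1/(106 - 127) - 1*1226) = 1/(1/(-21) - 1226) = 1/(-1/21 - 1226) = 1/(-25747/21) = -21/25747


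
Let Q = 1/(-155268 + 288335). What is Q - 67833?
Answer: -9026333810/133067 ≈ -67833.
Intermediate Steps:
Q = 1/133067 ≈ 7.5150e-6
Q - 67833 = 1/133067 - 67833 = -9026333810/133067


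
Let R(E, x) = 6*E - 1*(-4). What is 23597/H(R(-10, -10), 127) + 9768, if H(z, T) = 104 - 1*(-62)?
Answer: 1645085/166 ≈ 9910.2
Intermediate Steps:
R(E, x) = 4 + 6*E (R(E, x) = 6*E + 4 = 4 + 6*E)
H(z, T) = 166 (H(z, T) = 104 + 62 = 166)
23597/H(R(-10, -10), 127) + 9768 = 23597/166 + 9768 = 1645085/166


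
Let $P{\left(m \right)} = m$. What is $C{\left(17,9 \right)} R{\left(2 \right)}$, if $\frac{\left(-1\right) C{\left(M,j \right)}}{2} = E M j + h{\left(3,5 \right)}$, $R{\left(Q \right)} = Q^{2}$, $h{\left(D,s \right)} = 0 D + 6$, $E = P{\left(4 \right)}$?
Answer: $-4944$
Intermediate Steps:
$E = 4$
$h{\left(D,s \right)} = 6$ ($h{\left(D,s \right)} = 0 + 6 = 6$)
$C{\left(M,j \right)} = -12 - 8 M j$ ($C{\left(M,j \right)} = - 2 \left(4 M j + 6\right) = - 2 \left(6 + 4 M j\right) = -12 - 8 M j$)
$C{\left(17,9 \right)} R{\left(2 \right)} = \left(-12 - 136 \cdot 9\right) 2^{2} = \left(-12 - 1224\right) 4 = \left(-1236\right) 4 = -4944$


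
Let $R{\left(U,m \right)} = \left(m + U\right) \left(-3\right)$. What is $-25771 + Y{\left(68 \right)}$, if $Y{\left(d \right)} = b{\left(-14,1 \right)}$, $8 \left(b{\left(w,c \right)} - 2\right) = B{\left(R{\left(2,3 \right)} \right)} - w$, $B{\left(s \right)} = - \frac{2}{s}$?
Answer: $- \frac{773017}{30} \approx -25767.0$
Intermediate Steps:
$R{\left(U,m \right)} = - 3 U - 3 m$ ($R{\left(U,m \right)} = \left(U + m\right) \left(-3\right) = - 3 U - 3 m$)
$b{\left(w,c \right)} = \frac{121}{60} - \frac{w}{8}$ ($b{\left(w,c \right)} = 2 + \frac{- \frac{2}{\left(-3\right) 2 - 9} - w}{8} = 2 + \frac{- \frac{2}{-6 - 9} - w}{8} = 2 + \frac{- \frac{2}{-15} - w}{8} = 2 + \frac{\left(-2\right) \left(- \frac{1}{15}\right) - w}{8} = 2 + \frac{\frac{2}{15} - w}{8} = 2 - \left(- \frac{1}{60} + \frac{w}{8}\right) = \frac{121}{60} - \frac{w}{8}$)
$Y{\left(d \right)} = \frac{113}{30}$ ($Y{\left(d \right)} = \frac{121}{60} - - \frac{7}{4} = \frac{121}{60} + \frac{7}{4} = \frac{113}{30}$)
$-25771 + Y{\left(68 \right)} = -25771 + \frac{113}{30} = - \frac{773017}{30}$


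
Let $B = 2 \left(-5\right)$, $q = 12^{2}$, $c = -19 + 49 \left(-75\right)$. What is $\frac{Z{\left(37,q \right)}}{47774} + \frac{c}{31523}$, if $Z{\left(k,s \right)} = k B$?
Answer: $- \frac{94070333}{752989901} \approx -0.12493$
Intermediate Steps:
$c = -3694$ ($c = -19 - 3675 = -3694$)
$q = 144$
$B = -10$
$Z{\left(k,s \right)} = - 10 k$ ($Z{\left(k,s \right)} = k \left(-10\right) = - 10 k$)
$\frac{Z{\left(37,q \right)}}{47774} + \frac{c}{31523} = \frac{\left(-10\right) 37}{47774} - \frac{3694}{31523} = \left(-370\right) \frac{1}{47774} - \frac{3694}{31523} = - \frac{185}{23887} - \frac{3694}{31523} = - \frac{94070333}{752989901}$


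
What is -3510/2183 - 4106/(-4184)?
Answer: -2861221/4566836 ≈ -0.62652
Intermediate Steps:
-3510/2183 - 4106/(-4184) = -3510*1/2183 - 4106*(-1/4184) = -3510/2183 + 2053/2092 = -2861221/4566836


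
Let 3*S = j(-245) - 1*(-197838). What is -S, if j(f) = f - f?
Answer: -65946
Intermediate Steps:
j(f) = 0
S = 65946 (S = (0 - 1*(-197838))/3 = (0 + 197838)/3 = (1/3)*197838 = 65946)
-S = -1*65946 = -65946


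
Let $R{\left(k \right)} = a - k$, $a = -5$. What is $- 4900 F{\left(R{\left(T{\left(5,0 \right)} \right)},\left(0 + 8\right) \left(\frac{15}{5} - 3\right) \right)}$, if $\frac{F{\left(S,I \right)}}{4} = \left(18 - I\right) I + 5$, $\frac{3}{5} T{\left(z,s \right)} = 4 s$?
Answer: $-98000$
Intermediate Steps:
$T{\left(z,s \right)} = \frac{20 s}{3}$ ($T{\left(z,s \right)} = \frac{5 \cdot 4 s}{3} = \frac{20 s}{3}$)
$R{\left(k \right)} = -5 - k$
$F{\left(S,I \right)} = 20 + 4 I \left(18 - I\right)$ ($F{\left(S,I \right)} = 4 \left(\left(18 - I\right) I + 5\right) = 4 \left(I \left(18 - I\right) + 5\right) = 4 \left(5 + I \left(18 - I\right)\right) = 20 + 4 I \left(18 - I\right)$)
$- 4900 F{\left(R{\left(T{\left(5,0 \right)} \right)},\left(0 + 8\right) \left(\frac{15}{5} - 3\right) \right)} = - 4900 \left(20 - 4 \left(\left(0 + 8\right) \left(\frac{15}{5} - 3\right)\right)^{2} + 72 \left(0 + 8\right) \left(\frac{15}{5} - 3\right)\right) = - 4900 \left(20 - 4 \left(8 \left(15 \cdot \frac{1}{5} - 3\right)\right)^{2} + 72 \cdot 8 \left(15 \cdot \frac{1}{5} - 3\right)\right) = - 4900 \left(20 - 4 \left(8 \left(3 - 3\right)\right)^{2} + 72 \cdot 8 \left(3 - 3\right)\right) = - 4900 \left(20 - 4 \left(8 \cdot 0\right)^{2} + 72 \cdot 8 \cdot 0\right) = - 4900 \left(20 - 4 \cdot 0^{2} + 72 \cdot 0\right) = - 4900 \left(20 - 0 + 0\right) = - 4900 \left(20 + 0 + 0\right) = \left(-4900\right) 20 = -98000$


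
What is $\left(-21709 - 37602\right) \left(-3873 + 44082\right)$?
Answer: $-2384835999$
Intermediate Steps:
$\left(-21709 - 37602\right) \left(-3873 + 44082\right) = \left(-59311\right) 40209 = -2384835999$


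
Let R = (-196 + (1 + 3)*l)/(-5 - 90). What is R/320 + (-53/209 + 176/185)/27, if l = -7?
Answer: 115571/3479850 ≈ 0.033211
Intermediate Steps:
R = 224/95 (R = (-196 + (1 + 3)*(-7))/(-5 - 90) = (-196 + 4*(-7))/(-95) = (-196 - 28)*(-1/95) = -224*(-1/95) = 224/95 ≈ 2.3579)
R/320 + (-53/209 + 176/185)/27 = (224/95)/320 + (-53/209 + 176/185)/27 = (224/95)*(1/320) + (-53*1/209 + 176*(1/185))*(1/27) = 7/950 + (-53/209 + 176/185)*(1/27) = 7/950 + (26979/38665)*(1/27) = 7/950 + 8993/347985 = 115571/3479850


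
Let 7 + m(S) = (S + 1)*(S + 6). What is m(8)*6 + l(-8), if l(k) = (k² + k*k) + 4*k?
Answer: 810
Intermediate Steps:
m(S) = -7 + (1 + S)*(6 + S) (m(S) = -7 + (S + 1)*(S + 6) = -7 + (1 + S)*(6 + S))
l(k) = 2*k² + 4*k (l(k) = (k² + k²) + 4*k = 2*k² + 4*k)
m(8)*6 + l(-8) = (-1 + 8² + 7*8)*6 + 2*(-8)*(2 - 8) = (-1 + 64 + 56)*6 + 2*(-8)*(-6) = 119*6 + 96 = 714 + 96 = 810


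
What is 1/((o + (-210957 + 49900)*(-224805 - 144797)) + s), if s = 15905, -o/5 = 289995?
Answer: 1/59525555244 ≈ 1.6800e-11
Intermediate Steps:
o = -1449975 (o = -5*289995 = -1449975)
1/((o + (-210957 + 49900)*(-224805 - 144797)) + s) = 1/((-1449975 + (-210957 + 49900)*(-224805 - 144797)) + 15905) = 1/((-1449975 - 161057*(-369602)) + 15905) = 1/((-1449975 + 59526989314) + 15905) = 1/(59525539339 + 15905) = 1/59525555244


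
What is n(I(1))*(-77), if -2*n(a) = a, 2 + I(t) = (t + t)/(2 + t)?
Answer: -154/3 ≈ -51.333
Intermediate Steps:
I(t) = -2 + 2*t/(2 + t) (I(t) = -2 + (t + t)/(2 + t) = -2 + (2*t)/(2 + t) = -2 + 2*t/(2 + t))
n(a) = -a/2
n(I(1))*(-77) = -(-2)/(2 + 1)*(-77) = -(-2)/3*(-77) = -1/2*(-4/3)*(-77) = (2/3)*(-77) = -154/3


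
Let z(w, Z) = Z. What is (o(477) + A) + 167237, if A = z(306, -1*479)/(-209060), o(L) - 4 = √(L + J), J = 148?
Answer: 34968630439/209060 ≈ 1.6727e+5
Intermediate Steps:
o(L) = 4 + √(148 + L) (o(L) = 4 + √(L + 148) = 4 + √(148 + L))
A = 479/209060 (A = -1*479/(-209060) = -479*(-1/209060) = 479/209060 ≈ 0.0022912)
(o(477) + A) + 167237 = ((4 + √(148 + 477)) + 479/209060) + 167237 = ((4 + √625) + 479/209060) + 167237 = ((4 + 25) + 479/209060) + 167237 = (29 + 479/209060) + 167237 = 6063219/209060 + 167237 = 34968630439/209060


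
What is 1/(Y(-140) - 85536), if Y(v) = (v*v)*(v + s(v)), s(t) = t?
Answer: -1/5573536 ≈ -1.7942e-7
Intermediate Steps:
Y(v) = 2*v³ (Y(v) = (v*v)*(v + v) = v²*(2*v) = 2*v³)
1/(Y(-140) - 85536) = 1/(2*(-140)³ - 85536) = 1/(2*(-2744000) - 85536) = 1/(-5488000 - 85536) = 1/(-5573536) = -1/5573536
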